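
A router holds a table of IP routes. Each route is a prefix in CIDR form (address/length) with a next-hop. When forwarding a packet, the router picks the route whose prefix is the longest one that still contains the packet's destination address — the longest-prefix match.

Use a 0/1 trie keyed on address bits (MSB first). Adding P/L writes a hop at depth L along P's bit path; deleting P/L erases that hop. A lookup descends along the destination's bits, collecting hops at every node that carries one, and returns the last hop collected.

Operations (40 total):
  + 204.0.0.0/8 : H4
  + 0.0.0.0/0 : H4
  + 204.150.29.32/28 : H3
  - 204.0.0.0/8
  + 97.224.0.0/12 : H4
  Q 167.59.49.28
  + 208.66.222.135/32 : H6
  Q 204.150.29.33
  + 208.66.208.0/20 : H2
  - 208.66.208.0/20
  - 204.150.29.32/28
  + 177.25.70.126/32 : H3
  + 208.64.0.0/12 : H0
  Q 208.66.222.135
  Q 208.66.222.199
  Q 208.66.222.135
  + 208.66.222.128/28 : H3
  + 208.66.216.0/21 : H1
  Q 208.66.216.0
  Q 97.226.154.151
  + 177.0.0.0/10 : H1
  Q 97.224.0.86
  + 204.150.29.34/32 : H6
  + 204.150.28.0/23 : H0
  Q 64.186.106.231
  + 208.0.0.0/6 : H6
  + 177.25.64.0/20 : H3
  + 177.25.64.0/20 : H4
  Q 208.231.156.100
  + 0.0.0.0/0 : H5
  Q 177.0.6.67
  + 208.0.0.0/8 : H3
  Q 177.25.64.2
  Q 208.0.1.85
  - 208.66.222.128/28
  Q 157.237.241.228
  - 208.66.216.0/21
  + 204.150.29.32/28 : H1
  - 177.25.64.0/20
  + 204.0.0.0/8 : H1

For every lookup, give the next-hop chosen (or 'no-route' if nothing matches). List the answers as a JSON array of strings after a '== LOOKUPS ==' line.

Process each operation:
  add 204.0.0.0/8 -> H4 at depth 8
  add 0.0.0.0/0 -> H4 at depth 0
  add 204.150.29.32/28 -> H3 at depth 28
  - 204.0.0.0/8 clear@8
  add 97.224.0.0/12 -> H4 at depth 12
  lookup 167.59.49.28: bits 1 walk d0:H4→d1:- -> H4
  add 208.66.222.135/32 -> H6 at depth 32
  lookup 204.150.29.33: bits 1100110010010110000111010010 walk d0:H4→d1:-→d2:-→d3:-→d4:-→d5:-→d6:-→d7:-→d8:-→d9:-→d10:-→d11:-→d12:-→d13:-→d14:-→d15:-→d16:-→d17:-→d18:-→d19:-→d20:-→d21:-→d22:-→d23:-→d24:-→d25:-→d26:-→d27:-→d28:H3 -> H3
  add 208.66.208.0/20 -> H2 at depth 20
  - 208.66.208.0/20 clear@20
  - 204.150.29.32/28 clear@28
  add 177.25.70.126/32 -> H3 at depth 32
  add 208.64.0.0/12 -> H0 at depth 12
  lookup 208.66.222.135: bits 11010000010000101101111010000111 walk d0:H4→d1:-→d2:-→d3:-→d4:-→d5:-→d6:-→d7:-→d8:-→d9:-→d10:-→d11:-→d12:H0→d13:-→d14:-→d15:-→d16:-→d17:-→d18:-→d19:-→d20:-→d21:-→d22:-→d23:-→d24:-→d25:-→d26:-→d27:-→d28:-→d29:-→d30:-→d31:-→d32:H6 -> H6
  lookup 208.66.222.199: bits 1101000001000010110111101 walk d0:H4→d1:-→d2:-→d3:-→d4:-→d5:-→d6:-→d7:-→d8:-→d9:-→d10:-→d11:-→d12:H0→d13:-→d14:-→d15:-→d16:-→d17:-→d18:-→d19:-→d20:-→d21:-→d22:-→d23:-→d24:-→d25:- -> H0
  lookup 208.66.222.135: bits 11010000010000101101111010000111 walk d0:H4→d1:-→d2:-→d3:-→d4:-→d5:-→d6:-→d7:-→d8:-→d9:-→d10:-→d11:-→d12:H0→d13:-→d14:-→d15:-→d16:-→d17:-→d18:-→d19:-→d20:-→d21:-→d22:-→d23:-→d24:-→d25:-→d26:-→d27:-→d28:-→d29:-→d30:-→d31:-→d32:H6 -> H6
  add 208.66.222.128/28 -> H3 at depth 28
  add 208.66.216.0/21 -> H1 at depth 21
  lookup 208.66.216.0: bits 110100000100001011011 walk d0:H4→d1:-→d2:-→d3:-→d4:-→d5:-→d6:-→d7:-→d8:-→d9:-→d10:-→d11:-→d12:H0→d13:-→d14:-→d15:-→d16:-→d17:-→d18:-→d19:-→d20:-→d21:H1 -> H1
  lookup 97.226.154.151: bits 011000011110 walk d0:H4→d1:-→d2:-→d3:-→d4:-→d5:-→d6:-→d7:-→d8:-→d9:-→d10:-→d11:-→d12:H4 -> H4
  add 177.0.0.0/10 -> H1 at depth 10
  lookup 97.224.0.86: bits 011000011110 walk d0:H4→d1:-→d2:-→d3:-→d4:-→d5:-→d6:-→d7:-→d8:-→d9:-→d10:-→d11:-→d12:H4 -> H4
  add 204.150.29.34/32 -> H6 at depth 32
  add 204.150.28.0/23 -> H0 at depth 23
  lookup 64.186.106.231: bits 01 walk d0:H4→d1:-→d2:- -> H4
  add 208.0.0.0/6 -> H6 at depth 6
  add 177.25.64.0/20 -> H3 at depth 20
  add 177.25.64.0/20 -> H4 at depth 20
  lookup 208.231.156.100: bits 11010000 walk d0:H4→d1:-→d2:-→d3:-→d4:-→d5:-→d6:H6→d7:-→d8:- -> H6
  add 0.0.0.0/0 -> H5 at depth 0
  lookup 177.0.6.67: bits 10110001000 walk d0:H5→d1:-→d2:-→d3:-→d4:-→d5:-→d6:-→d7:-→d8:-→d9:-→d10:H1→d11:- -> H1
  add 208.0.0.0/8 -> H3 at depth 8
  lookup 177.25.64.2: bits 101100010001100101000 walk d0:H5→d1:-→d2:-→d3:-→d4:-→d5:-→d6:-→d7:-→d8:-→d9:-→d10:H1→d11:-→d12:-→d13:-→d14:-→d15:-→d16:-→d17:-→d18:-→d19:-→d20:H4→d21:- -> H4
  lookup 208.0.1.85: bits 110100000 walk d0:H5→d1:-→d2:-→d3:-→d4:-→d5:-→d6:H6→d7:-→d8:H3→d9:- -> H3
  - 208.66.222.128/28 clear@28
  lookup 157.237.241.228: bits 10 walk d0:H5→d1:-→d2:- -> H5
  - 208.66.216.0/21 clear@21
  add 204.150.29.32/28 -> H1 at depth 28
  - 177.25.64.0/20 clear@20
  add 204.0.0.0/8 -> H1 at depth 8

== LOOKUPS ==
["H4","H3","H6","H0","H6","H1","H4","H4","H4","H6","H1","H4","H3","H5"]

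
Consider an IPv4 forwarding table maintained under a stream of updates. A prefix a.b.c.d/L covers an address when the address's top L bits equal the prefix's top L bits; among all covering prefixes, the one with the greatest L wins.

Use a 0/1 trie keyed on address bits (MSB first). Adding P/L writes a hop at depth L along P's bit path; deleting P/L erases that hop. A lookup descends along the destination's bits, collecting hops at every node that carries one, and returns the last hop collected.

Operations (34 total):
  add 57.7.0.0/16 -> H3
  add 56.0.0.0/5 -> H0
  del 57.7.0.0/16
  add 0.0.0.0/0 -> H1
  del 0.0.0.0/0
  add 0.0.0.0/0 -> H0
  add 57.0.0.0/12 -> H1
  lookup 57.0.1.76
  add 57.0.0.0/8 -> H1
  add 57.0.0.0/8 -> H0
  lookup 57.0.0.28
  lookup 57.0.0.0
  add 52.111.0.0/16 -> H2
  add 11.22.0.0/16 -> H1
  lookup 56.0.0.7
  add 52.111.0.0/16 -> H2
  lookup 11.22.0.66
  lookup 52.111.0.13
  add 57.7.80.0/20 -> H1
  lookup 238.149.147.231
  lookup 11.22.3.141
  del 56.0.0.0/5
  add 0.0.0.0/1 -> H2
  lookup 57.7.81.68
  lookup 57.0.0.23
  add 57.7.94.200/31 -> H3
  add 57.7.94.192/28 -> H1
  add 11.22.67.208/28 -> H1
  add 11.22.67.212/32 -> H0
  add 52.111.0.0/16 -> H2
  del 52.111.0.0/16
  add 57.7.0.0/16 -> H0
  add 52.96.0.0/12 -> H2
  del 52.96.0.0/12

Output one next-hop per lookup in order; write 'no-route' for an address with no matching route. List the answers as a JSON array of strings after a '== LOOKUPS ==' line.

Process each operation:
  add 57.7.0.0/16 -> H3 at depth 16
  add 56.0.0.0/5 -> H0 at depth 5
  - 57.7.0.0/16 clear@16
  add 0.0.0.0/0 -> H1 at depth 0
  - 0.0.0.0/0 clear@0
  add 0.0.0.0/0 -> H0 at depth 0
  add 57.0.0.0/12 -> H1 at depth 12
  ? 57.0.1.76  path d0:H0→d1:-→d2:-→d3:-→d4:-→d5:H0→d6:-→d7:-→d8:-→d9:-→d10:-→d11:-→d12:H1→d13:-  best=H1
  add 57.0.0.0/8 -> H1 at depth 8
  add 57.0.0.0/8 -> H0 at depth 8
  ? 57.0.0.28  path d0:H0→d1:-→d2:-→d3:-→d4:-→d5:H0→d6:-→d7:-→d8:H0→d9:-→d10:-→d11:-→d12:H1→d13:-  best=H1
  ? 57.0.0.0  path d0:H0→d1:-→d2:-→d3:-→d4:-→d5:H0→d6:-→d7:-→d8:H0→d9:-→d10:-→d11:-→d12:H1→d13:-  best=H1
  add 52.111.0.0/16 -> H2 at depth 16
  add 11.22.0.0/16 -> H1 at depth 16
  ? 56.0.0.7  path d0:H0→d1:-→d2:-→d3:-→d4:-→d5:H0→d6:-→d7:-  best=H0
  add 52.111.0.0/16 -> H2 at depth 16
  ? 11.22.0.66  path d0:H0→d1:-→d2:-→d3:-→d4:-→d5:-→d6:-→d7:-→d8:-→d9:-→d10:-→d11:-→d12:-→d13:-→d14:-→d15:-→d16:H1  best=H1
  ? 52.111.0.13  path d0:H0→d1:-→d2:-→d3:-→d4:-→d5:-→d6:-→d7:-→d8:-→d9:-→d10:-→d11:-→d12:-→d13:-→d14:-→d15:-→d16:H2  best=H2
  add 57.7.80.0/20 -> H1 at depth 20
  ? 238.149.147.231  path d0:H0  best=H0
  ? 11.22.3.141  path d0:H0→d1:-→d2:-→d3:-→d4:-→d5:-→d6:-→d7:-→d8:-→d9:-→d10:-→d11:-→d12:-→d13:-→d14:-→d15:-→d16:H1  best=H1
  - 56.0.0.0/5 clear@5
  add 0.0.0.0/1 -> H2 at depth 1
  ? 57.7.81.68  path d0:H0→d1:H2→d2:-→d3:-→d4:-→d5:-→d6:-→d7:-→d8:H0→d9:-→d10:-→d11:-→d12:H1→d13:-→d14:-→d15:-→d16:-→d17:-→d18:-→d19:-→d20:H1  best=H1
  ? 57.0.0.23  path d0:H0→d1:H2→d2:-→d3:-→d4:-→d5:-→d6:-→d7:-→d8:H0→d9:-→d10:-→d11:-→d12:H1→d13:-  best=H1
  add 57.7.94.200/31 -> H3 at depth 31
  add 57.7.94.192/28 -> H1 at depth 28
  add 11.22.67.208/28 -> H1 at depth 28
  add 11.22.67.212/32 -> H0 at depth 32
  add 52.111.0.0/16 -> H2 at depth 16
  - 52.111.0.0/16 clear@16
  add 57.7.0.0/16 -> H0 at depth 16
  add 52.96.0.0/12 -> H2 at depth 12
  - 52.96.0.0/12 clear@12

== LOOKUPS ==
["H1","H1","H1","H0","H1","H2","H0","H1","H1","H1"]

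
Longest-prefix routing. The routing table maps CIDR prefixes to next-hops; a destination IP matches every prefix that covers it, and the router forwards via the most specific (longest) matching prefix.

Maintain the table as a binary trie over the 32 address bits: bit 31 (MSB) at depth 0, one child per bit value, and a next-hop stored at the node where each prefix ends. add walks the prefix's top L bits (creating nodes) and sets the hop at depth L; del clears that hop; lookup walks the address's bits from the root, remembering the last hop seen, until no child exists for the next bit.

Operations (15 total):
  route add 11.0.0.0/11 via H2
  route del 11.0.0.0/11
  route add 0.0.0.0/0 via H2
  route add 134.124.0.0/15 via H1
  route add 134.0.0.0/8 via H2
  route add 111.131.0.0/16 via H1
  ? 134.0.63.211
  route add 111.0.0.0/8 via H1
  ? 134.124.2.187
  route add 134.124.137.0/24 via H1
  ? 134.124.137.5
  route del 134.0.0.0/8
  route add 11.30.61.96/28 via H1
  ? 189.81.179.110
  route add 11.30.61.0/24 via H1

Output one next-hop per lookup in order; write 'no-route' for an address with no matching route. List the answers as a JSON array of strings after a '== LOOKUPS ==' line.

Trace:
  add 11.0.0.0/11 -> H2 at depth 11
  del 11.0.0.0/11 (clear depth 11)
  add 0.0.0.0/0 -> H2 at depth 0
  add 134.124.0.0/15 -> H1 at depth 15
  add 134.0.0.0/8 -> H2 at depth 8
  add 111.131.0.0/16 -> H1 at depth 16
  Q 134.0.63.211: descend 100001100 ; hops seen [H2,H2] ; pick H2
  add 111.0.0.0/8 -> H1 at depth 8
  Q 134.124.2.187: descend 100001100111110 ; hops seen [H2,H2,H1] ; pick H1
  add 134.124.137.0/24 -> H1 at depth 24
  Q 134.124.137.5: descend 100001100111110010001001 ; hops seen [H2,H2,H1,H1] ; pick H1
  del 134.0.0.0/8 (clear depth 8)
  add 11.30.61.96/28 -> H1 at depth 28
  Q 189.81.179.110: descend 10 ; hops seen [H2] ; pick H2
  add 11.30.61.0/24 -> H1 at depth 24

== LOOKUPS ==
["H2","H1","H1","H2"]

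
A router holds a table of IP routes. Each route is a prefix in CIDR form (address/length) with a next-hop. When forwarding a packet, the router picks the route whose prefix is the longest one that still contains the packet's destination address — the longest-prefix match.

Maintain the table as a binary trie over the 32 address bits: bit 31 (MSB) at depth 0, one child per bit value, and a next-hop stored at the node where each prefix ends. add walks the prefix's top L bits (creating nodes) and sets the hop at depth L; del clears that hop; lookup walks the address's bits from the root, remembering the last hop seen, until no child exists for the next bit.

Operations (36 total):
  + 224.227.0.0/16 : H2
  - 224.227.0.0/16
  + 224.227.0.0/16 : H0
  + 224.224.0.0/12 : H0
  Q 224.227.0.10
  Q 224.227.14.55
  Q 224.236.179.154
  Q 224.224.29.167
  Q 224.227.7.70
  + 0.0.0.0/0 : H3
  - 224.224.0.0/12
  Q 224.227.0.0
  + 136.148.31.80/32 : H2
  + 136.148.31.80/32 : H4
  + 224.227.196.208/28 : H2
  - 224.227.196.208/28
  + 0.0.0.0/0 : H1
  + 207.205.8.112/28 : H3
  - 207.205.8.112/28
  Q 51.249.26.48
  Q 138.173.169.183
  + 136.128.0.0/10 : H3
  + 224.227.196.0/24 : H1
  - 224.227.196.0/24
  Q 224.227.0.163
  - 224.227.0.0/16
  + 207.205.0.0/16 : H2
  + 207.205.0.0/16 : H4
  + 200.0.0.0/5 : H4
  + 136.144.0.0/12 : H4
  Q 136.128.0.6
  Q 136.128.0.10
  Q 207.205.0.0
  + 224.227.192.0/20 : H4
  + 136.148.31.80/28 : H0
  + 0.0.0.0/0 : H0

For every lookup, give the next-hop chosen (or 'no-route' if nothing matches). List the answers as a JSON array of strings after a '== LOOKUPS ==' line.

Apply in order:
  + 224.227.0.0/16 (H2) depth=16
  del 224.227.0.0/16 (clear depth 16)
  + 224.227.0.0/16 (H0) depth=16
  + 224.224.0.0/12 (H0) depth=12
  Q 224.227.0.10: descend 1110000011100011 ; hops seen [H0,H0] ; pick H0
  Q 224.227.14.55: descend 1110000011100011 ; hops seen [H0,H0] ; pick H0
  Q 224.236.179.154: descend 111000001110 ; hops seen [H0] ; pick H0
  Q 224.224.29.167: descend 11100000111000 ; hops seen [H0] ; pick H0
  Q 224.227.7.70: descend 1110000011100011 ; hops seen [H0,H0] ; pick H0
  + 0.0.0.0/0 (H3) depth=0
  del 224.224.0.0/12 (clear depth 12)
  Q 224.227.0.0: descend 1110000011100011 ; hops seen [H3,H0] ; pick H0
  + 136.148.31.80/32 (H2) depth=32
  + 136.148.31.80/32 (H4) depth=32
  + 224.227.196.208/28 (H2) depth=28
  del 224.227.196.208/28 (clear depth 28)
  + 0.0.0.0/0 (H1) depth=0
  + 207.205.8.112/28 (H3) depth=28
  del 207.205.8.112/28 (clear depth 28)
  Q 51.249.26.48: descend ε ; hops seen [H1] ; pick H1
  Q 138.173.169.183: descend 100010 ; hops seen [H1] ; pick H1
  + 136.128.0.0/10 (H3) depth=10
  + 224.227.196.0/24 (H1) depth=24
  del 224.227.196.0/24 (clear depth 24)
  Q 224.227.0.163: descend 1110000011100011 ; hops seen [H1,H0] ; pick H0
  del 224.227.0.0/16 (clear depth 16)
  + 207.205.0.0/16 (H2) depth=16
  + 207.205.0.0/16 (H4) depth=16
  + 200.0.0.0/5 (H4) depth=5
  + 136.144.0.0/12 (H4) depth=12
  Q 136.128.0.6: descend 10001000100 ; hops seen [H1,H3] ; pick H3
  Q 136.128.0.10: descend 10001000100 ; hops seen [H1,H3] ; pick H3
  Q 207.205.0.0: descend 11001111110011010000 ; hops seen [H1,H4,H4] ; pick H4
  + 224.227.192.0/20 (H4) depth=20
  + 136.148.31.80/28 (H0) depth=28
  + 0.0.0.0/0 (H0) depth=0

== LOOKUPS ==
["H0","H0","H0","H0","H0","H0","H1","H1","H0","H3","H3","H4"]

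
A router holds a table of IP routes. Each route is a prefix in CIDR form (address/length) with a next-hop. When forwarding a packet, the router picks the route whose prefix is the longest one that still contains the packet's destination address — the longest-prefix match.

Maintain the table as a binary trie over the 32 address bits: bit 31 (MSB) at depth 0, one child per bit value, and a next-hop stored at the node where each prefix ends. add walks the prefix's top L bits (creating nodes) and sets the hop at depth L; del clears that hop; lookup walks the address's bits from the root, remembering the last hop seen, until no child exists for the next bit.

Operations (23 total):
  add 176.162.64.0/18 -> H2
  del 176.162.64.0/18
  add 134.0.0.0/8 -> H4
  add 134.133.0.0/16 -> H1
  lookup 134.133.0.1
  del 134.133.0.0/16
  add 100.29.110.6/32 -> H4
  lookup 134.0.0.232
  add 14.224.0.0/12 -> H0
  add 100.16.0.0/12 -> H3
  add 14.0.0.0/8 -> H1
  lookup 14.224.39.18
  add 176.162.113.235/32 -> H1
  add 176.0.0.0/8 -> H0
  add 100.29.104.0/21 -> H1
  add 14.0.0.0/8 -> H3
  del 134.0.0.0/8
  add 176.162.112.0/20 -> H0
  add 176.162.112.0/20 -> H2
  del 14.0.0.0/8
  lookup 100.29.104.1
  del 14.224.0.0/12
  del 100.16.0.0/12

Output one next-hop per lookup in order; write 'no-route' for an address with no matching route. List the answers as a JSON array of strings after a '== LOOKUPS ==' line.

Process each operation:
  add 176.162.64.0/18 -> H2 at depth 18
  del 176.162.64.0/18 (clear depth 18)
  add 134.0.0.0/8 -> H4 at depth 8
  add 134.133.0.0/16 -> H1 at depth 16
  ? 134.133.0.1  path d0:-→d1:-→d2:-→d3:-→d4:-→d5:-→d6:-→d7:-→d8:H4→d9:-→d10:-→d11:-→d12:-→d13:-→d14:-→d15:-→d16:H1  best=H1
  del 134.133.0.0/16 (clear depth 16)
  add 100.29.110.6/32 -> H4 at depth 32
  ? 134.0.0.232  path d0:-→d1:-→d2:-→d3:-→d4:-→d5:-→d6:-→d7:-→d8:H4  best=H4
  add 14.224.0.0/12 -> H0 at depth 12
  add 100.16.0.0/12 -> H3 at depth 12
  add 14.0.0.0/8 -> H1 at depth 8
  ? 14.224.39.18  path d0:-→d1:-→d2:-→d3:-→d4:-→d5:-→d6:-→d7:-→d8:H1→d9:-→d10:-→d11:-→d12:H0  best=H0
  add 176.162.113.235/32 -> H1 at depth 32
  add 176.0.0.0/8 -> H0 at depth 8
  add 100.29.104.0/21 -> H1 at depth 21
  add 14.0.0.0/8 -> H3 at depth 8
  del 134.0.0.0/8 (clear depth 8)
  add 176.162.112.0/20 -> H0 at depth 20
  add 176.162.112.0/20 -> H2 at depth 20
  del 14.0.0.0/8 (clear depth 8)
  ? 100.29.104.1  path d0:-→d1:-→d2:-→d3:-→d4:-→d5:-→d6:-→d7:-→d8:-→d9:-→d10:-→d11:-→d12:H3→d13:-→d14:-→d15:-→d16:-→d17:-→d18:-→d19:-→d20:-→d21:H1  best=H1
  del 14.224.0.0/12 (clear depth 12)
  del 100.16.0.0/12 (clear depth 12)

== LOOKUPS ==
["H1","H4","H0","H1"]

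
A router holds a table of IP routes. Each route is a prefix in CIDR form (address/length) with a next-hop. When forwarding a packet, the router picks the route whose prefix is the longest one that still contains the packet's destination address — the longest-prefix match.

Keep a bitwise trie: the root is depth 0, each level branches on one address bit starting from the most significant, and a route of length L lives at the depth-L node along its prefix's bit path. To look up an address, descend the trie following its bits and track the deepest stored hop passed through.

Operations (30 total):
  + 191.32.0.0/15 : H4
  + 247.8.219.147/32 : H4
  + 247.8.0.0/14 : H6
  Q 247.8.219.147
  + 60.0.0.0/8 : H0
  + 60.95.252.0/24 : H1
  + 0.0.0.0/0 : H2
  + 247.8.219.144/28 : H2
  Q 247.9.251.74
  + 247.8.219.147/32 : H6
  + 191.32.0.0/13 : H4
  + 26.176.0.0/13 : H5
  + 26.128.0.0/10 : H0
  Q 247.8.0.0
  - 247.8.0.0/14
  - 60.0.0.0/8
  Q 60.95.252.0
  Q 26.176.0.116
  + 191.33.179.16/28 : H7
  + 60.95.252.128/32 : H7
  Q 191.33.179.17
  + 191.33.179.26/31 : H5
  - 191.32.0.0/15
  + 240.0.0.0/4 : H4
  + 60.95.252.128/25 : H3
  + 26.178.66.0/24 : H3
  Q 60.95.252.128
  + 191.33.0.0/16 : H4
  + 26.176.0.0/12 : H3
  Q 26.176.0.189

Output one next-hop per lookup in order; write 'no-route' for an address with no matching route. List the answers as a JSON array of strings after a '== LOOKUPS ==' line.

Process each operation:
  add 191.32.0.0/15 -> H4 at depth 15
  add 247.8.219.147/32 -> H4 at depth 32
  add 247.8.0.0/14 -> H6 at depth 14
  lookup 247.8.219.147: bits 11110111000010001101101110010011 walk d0:-→d1:-→d2:-→d3:-→d4:-→d5:-→d6:-→d7:-→d8:-→d9:-→d10:-→d11:-→d12:-→d13:-→d14:H6→d15:-→d16:-→d17:-→d18:-→d19:-→d20:-→d21:-→d22:-→d23:-→d24:-→d25:-→d26:-→d27:-→d28:-→d29:-→d30:-→d31:-→d32:H4 -> H4
  add 60.0.0.0/8 -> H0 at depth 8
  add 60.95.252.0/24 -> H1 at depth 24
  add 0.0.0.0/0 -> H2 at depth 0
  add 247.8.219.144/28 -> H2 at depth 28
  lookup 247.9.251.74: bits 111101110000100 walk d0:H2→d1:-→d2:-→d3:-→d4:-→d5:-→d6:-→d7:-→d8:-→d9:-→d10:-→d11:-→d12:-→d13:-→d14:H6→d15:- -> H6
  add 247.8.219.147/32 -> H6 at depth 32
  add 191.32.0.0/13 -> H4 at depth 13
  add 26.176.0.0/13 -> H5 at depth 13
  add 26.128.0.0/10 -> H0 at depth 10
  lookup 247.8.0.0: bits 1111011100001000 walk d0:H2→d1:-→d2:-→d3:-→d4:-→d5:-→d6:-→d7:-→d8:-→d9:-→d10:-→d11:-→d12:-→d13:-→d14:H6→d15:-→d16:- -> H6
  del 247.8.0.0/14 (clear depth 14)
  del 60.0.0.0/8 (clear depth 8)
  lookup 60.95.252.0: bits 001111000101111111111100 walk d0:H2→d1:-→d2:-→d3:-→d4:-→d5:-→d6:-→d7:-→d8:-→d9:-→d10:-→d11:-→d12:-→d13:-→d14:-→d15:-→d16:-→d17:-→d18:-→d19:-→d20:-→d21:-→d22:-→d23:-→d24:H1 -> H1
  lookup 26.176.0.116: bits 0001101010110 walk d0:H2→d1:-→d2:-→d3:-→d4:-→d5:-→d6:-→d7:-→d8:-→d9:-→d10:H0→d11:-→d12:-→d13:H5 -> H5
  add 191.33.179.16/28 -> H7 at depth 28
  add 60.95.252.128/32 -> H7 at depth 32
  lookup 191.33.179.17: bits 1011111100100001101100110001 walk d0:H2→d1:-→d2:-→d3:-→d4:-→d5:-→d6:-→d7:-→d8:-→d9:-→d10:-→d11:-→d12:-→d13:H4→d14:-→d15:H4→d16:-→d17:-→d18:-→d19:-→d20:-→d21:-→d22:-→d23:-→d24:-→d25:-→d26:-→d27:-→d28:H7 -> H7
  add 191.33.179.26/31 -> H5 at depth 31
  del 191.32.0.0/15 (clear depth 15)
  add 240.0.0.0/4 -> H4 at depth 4
  add 60.95.252.128/25 -> H3 at depth 25
  add 26.178.66.0/24 -> H3 at depth 24
  lookup 60.95.252.128: bits 00111100010111111111110010000000 walk d0:H2→d1:-→d2:-→d3:-→d4:-→d5:-→d6:-→d7:-→d8:-→d9:-→d10:-→d11:-→d12:-→d13:-→d14:-→d15:-→d16:-→d17:-→d18:-→d19:-→d20:-→d21:-→d22:-→d23:-→d24:H1→d25:H3→d26:-→d27:-→d28:-→d29:-→d30:-→d31:-→d32:H7 -> H7
  add 191.33.0.0/16 -> H4 at depth 16
  add 26.176.0.0/12 -> H3 at depth 12
  lookup 26.176.0.189: bits 00011010101100 walk d0:H2→d1:-→d2:-→d3:-→d4:-→d5:-→d6:-→d7:-→d8:-→d9:-→d10:H0→d11:-→d12:H3→d13:H5→d14:- -> H5

== LOOKUPS ==
["H4","H6","H6","H1","H5","H7","H7","H5"]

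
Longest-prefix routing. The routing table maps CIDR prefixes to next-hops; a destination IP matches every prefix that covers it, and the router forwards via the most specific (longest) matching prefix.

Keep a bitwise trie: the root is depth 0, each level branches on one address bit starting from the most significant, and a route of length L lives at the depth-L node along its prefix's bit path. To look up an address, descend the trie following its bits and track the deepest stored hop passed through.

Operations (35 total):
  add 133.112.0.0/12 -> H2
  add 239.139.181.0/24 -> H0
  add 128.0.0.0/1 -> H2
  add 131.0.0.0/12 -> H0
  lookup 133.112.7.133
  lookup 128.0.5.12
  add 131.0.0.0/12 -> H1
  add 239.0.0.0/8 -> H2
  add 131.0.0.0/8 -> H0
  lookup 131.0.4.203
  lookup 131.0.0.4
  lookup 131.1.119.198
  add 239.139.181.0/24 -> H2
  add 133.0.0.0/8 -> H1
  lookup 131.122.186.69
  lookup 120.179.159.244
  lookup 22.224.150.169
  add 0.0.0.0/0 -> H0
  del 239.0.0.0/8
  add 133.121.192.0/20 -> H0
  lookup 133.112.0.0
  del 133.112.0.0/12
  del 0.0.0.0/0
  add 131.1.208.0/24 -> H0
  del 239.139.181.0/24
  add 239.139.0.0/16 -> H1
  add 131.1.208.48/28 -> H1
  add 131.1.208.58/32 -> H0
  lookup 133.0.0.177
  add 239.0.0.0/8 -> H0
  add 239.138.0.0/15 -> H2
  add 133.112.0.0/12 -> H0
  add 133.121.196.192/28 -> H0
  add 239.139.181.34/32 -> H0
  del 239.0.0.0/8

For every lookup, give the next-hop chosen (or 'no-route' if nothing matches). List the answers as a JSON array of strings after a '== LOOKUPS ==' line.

Apply in order:
  + 133.112.0.0/12 (H2) depth=12
  + 239.139.181.0/24 (H0) depth=24
  + 128.0.0.0/1 (H2) depth=1
  + 131.0.0.0/12 (H0) depth=12
  Q 133.112.7.133: descend 100001010111 ; hops seen [H2,H2] ; pick H2
  Q 128.0.5.12: descend 100000 ; hops seen [H2] ; pick H2
  + 131.0.0.0/12 (H1) depth=12
  + 239.0.0.0/8 (H2) depth=8
  + 131.0.0.0/8 (H0) depth=8
  Q 131.0.4.203: descend 100000110000 ; hops seen [H2,H0,H1] ; pick H1
  Q 131.0.0.4: descend 100000110000 ; hops seen [H2,H0,H1] ; pick H1
  Q 131.1.119.198: descend 100000110000 ; hops seen [H2,H0,H1] ; pick H1
  + 239.139.181.0/24 (H2) depth=24
  + 133.0.0.0/8 (H1) depth=8
  Q 131.122.186.69: descend 100000110 ; hops seen [H2,H0] ; pick H0
  Q 120.179.159.244: descend ε ; hops seen [∅] ; pick no-route
  Q 22.224.150.169: descend ε ; hops seen [∅] ; pick no-route
  + 0.0.0.0/0 (H0) depth=0
  - 239.0.0.0/8 clear@8
  + 133.121.192.0/20 (H0) depth=20
  Q 133.112.0.0: descend 100001010111 ; hops seen [H0,H2,H1,H2] ; pick H2
  - 133.112.0.0/12 clear@12
  - 0.0.0.0/0 clear@0
  + 131.1.208.0/24 (H0) depth=24
  - 239.139.181.0/24 clear@24
  + 239.139.0.0/16 (H1) depth=16
  + 131.1.208.48/28 (H1) depth=28
  + 131.1.208.58/32 (H0) depth=32
  Q 133.0.0.177: descend 100001010 ; hops seen [H2,H1] ; pick H1
  + 239.0.0.0/8 (H0) depth=8
  + 239.138.0.0/15 (H2) depth=15
  + 133.112.0.0/12 (H0) depth=12
  + 133.121.196.192/28 (H0) depth=28
  + 239.139.181.34/32 (H0) depth=32
  - 239.0.0.0/8 clear@8

== LOOKUPS ==
["H2","H2","H1","H1","H1","H0","no-route","no-route","H2","H1"]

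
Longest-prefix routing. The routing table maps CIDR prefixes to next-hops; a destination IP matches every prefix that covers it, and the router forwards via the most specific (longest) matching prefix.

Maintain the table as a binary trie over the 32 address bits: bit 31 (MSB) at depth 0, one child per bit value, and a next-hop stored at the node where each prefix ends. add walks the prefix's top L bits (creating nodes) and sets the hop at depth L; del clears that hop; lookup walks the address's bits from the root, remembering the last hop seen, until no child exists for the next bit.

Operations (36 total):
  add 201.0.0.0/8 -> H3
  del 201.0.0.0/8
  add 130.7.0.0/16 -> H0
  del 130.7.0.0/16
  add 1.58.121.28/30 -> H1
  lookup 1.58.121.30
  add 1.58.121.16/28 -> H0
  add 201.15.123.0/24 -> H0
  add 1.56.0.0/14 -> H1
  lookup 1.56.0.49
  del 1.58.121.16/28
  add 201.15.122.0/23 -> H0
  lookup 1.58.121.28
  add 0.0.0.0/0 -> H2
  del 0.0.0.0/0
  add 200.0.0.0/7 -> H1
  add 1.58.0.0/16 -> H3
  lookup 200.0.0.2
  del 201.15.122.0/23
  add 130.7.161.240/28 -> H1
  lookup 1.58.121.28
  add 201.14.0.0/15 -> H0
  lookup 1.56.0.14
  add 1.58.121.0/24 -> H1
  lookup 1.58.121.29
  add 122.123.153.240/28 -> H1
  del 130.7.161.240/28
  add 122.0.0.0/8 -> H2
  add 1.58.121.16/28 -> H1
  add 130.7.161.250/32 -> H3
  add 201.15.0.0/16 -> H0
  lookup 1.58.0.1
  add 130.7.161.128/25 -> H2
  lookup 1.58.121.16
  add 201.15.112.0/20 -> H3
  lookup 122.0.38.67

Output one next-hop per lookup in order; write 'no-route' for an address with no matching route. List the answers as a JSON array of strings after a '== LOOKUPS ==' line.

Process each operation:
  add 201.0.0.0/8 -> H3 at depth 8
  - 201.0.0.0/8 clear@8
  add 130.7.0.0/16 -> H0 at depth 16
  - 130.7.0.0/16 clear@16
  add 1.58.121.28/30 -> H1 at depth 30
  Q 1.58.121.30: descend 000000010011101001111001000111 ; hops seen [H1] ; pick H1
  add 1.58.121.16/28 -> H0 at depth 28
  add 201.15.123.0/24 -> H0 at depth 24
  add 1.56.0.0/14 -> H1 at depth 14
  Q 1.56.0.49: descend 00000001001110 ; hops seen [H1] ; pick H1
  - 1.58.121.16/28 clear@28
  add 201.15.122.0/23 -> H0 at depth 23
  Q 1.58.121.28: descend 000000010011101001111001000111 ; hops seen [H1,H1] ; pick H1
  add 0.0.0.0/0 -> H2 at depth 0
  - 0.0.0.0/0 clear@0
  add 200.0.0.0/7 -> H1 at depth 7
  add 1.58.0.0/16 -> H3 at depth 16
  Q 200.0.0.2: descend 1100100 ; hops seen [H1] ; pick H1
  - 201.15.122.0/23 clear@23
  add 130.7.161.240/28 -> H1 at depth 28
  Q 1.58.121.28: descend 000000010011101001111001000111 ; hops seen [H1,H3,H1] ; pick H1
  add 201.14.0.0/15 -> H0 at depth 15
  Q 1.56.0.14: descend 00000001001110 ; hops seen [H1] ; pick H1
  add 1.58.121.0/24 -> H1 at depth 24
  Q 1.58.121.29: descend 000000010011101001111001000111 ; hops seen [H1,H3,H1,H1] ; pick H1
  add 122.123.153.240/28 -> H1 at depth 28
  - 130.7.161.240/28 clear@28
  add 122.0.0.0/8 -> H2 at depth 8
  add 1.58.121.16/28 -> H1 at depth 28
  add 130.7.161.250/32 -> H3 at depth 32
  add 201.15.0.0/16 -> H0 at depth 16
  Q 1.58.0.1: descend 00000001001110100 ; hops seen [H1,H3] ; pick H3
  add 130.7.161.128/25 -> H2 at depth 25
  Q 1.58.121.16: descend 0000000100111010011110010001 ; hops seen [H1,H3,H1,H1] ; pick H1
  add 201.15.112.0/20 -> H3 at depth 20
  Q 122.0.38.67: descend 011110100 ; hops seen [H2] ; pick H2

== LOOKUPS ==
["H1","H1","H1","H1","H1","H1","H1","H3","H1","H2"]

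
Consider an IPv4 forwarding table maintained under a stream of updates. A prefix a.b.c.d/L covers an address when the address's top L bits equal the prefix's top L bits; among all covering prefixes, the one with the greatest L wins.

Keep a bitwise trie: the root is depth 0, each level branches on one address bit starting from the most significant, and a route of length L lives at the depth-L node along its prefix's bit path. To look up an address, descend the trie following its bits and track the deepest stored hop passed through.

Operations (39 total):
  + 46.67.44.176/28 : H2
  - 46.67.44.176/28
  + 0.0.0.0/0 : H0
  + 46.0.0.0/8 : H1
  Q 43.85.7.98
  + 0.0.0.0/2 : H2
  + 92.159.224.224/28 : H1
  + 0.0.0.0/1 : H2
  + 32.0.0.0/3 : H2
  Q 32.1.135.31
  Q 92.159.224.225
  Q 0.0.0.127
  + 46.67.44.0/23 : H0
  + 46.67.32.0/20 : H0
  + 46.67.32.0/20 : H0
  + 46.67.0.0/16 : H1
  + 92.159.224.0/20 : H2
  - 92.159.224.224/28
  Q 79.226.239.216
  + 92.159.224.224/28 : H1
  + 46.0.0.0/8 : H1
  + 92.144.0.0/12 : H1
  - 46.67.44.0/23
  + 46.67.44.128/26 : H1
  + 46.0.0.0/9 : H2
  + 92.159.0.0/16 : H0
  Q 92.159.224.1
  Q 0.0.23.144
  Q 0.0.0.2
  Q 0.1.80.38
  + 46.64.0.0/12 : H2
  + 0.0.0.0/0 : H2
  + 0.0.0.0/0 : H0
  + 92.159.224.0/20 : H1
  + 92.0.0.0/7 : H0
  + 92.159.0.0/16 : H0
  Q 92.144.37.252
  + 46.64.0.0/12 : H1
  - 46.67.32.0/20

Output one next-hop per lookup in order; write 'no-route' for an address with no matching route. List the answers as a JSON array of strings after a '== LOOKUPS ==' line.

Apply in order:
  + 46.67.44.176/28 (H2) depth=28
  del 46.67.44.176/28 (clear depth 28)
  + 0.0.0.0/0 (H0) depth=0
  + 46.0.0.0/8 (H1) depth=8
  Q 43.85.7.98: descend 00101 ; hops seen [H0] ; pick H0
  + 0.0.0.0/2 (H2) depth=2
  + 92.159.224.224/28 (H1) depth=28
  + 0.0.0.0/1 (H2) depth=1
  + 32.0.0.0/3 (H2) depth=3
  Q 32.1.135.31: descend 0010 ; hops seen [H0,H2,H2,H2] ; pick H2
  Q 92.159.224.225: descend 0101110010011111111000001110 ; hops seen [H0,H2,H1] ; pick H1
  Q 0.0.0.127: descend 00 ; hops seen [H0,H2,H2] ; pick H2
  + 46.67.44.0/23 (H0) depth=23
  + 46.67.32.0/20 (H0) depth=20
  + 46.67.32.0/20 (H0) depth=20
  + 46.67.0.0/16 (H1) depth=16
  + 92.159.224.0/20 (H2) depth=20
  del 92.159.224.224/28 (clear depth 28)
  Q 79.226.239.216: descend 010 ; hops seen [H0,H2] ; pick H2
  + 92.159.224.224/28 (H1) depth=28
  + 46.0.0.0/8 (H1) depth=8
  + 92.144.0.0/12 (H1) depth=12
  del 46.67.44.0/23 (clear depth 23)
  + 46.67.44.128/26 (H1) depth=26
  + 46.0.0.0/9 (H2) depth=9
  + 92.159.0.0/16 (H0) depth=16
  Q 92.159.224.1: descend 010111001001111111100000 ; hops seen [H0,H2,H1,H0,H2] ; pick H2
  Q 0.0.23.144: descend 00 ; hops seen [H0,H2,H2] ; pick H2
  Q 0.0.0.2: descend 00 ; hops seen [H0,H2,H2] ; pick H2
  Q 0.1.80.38: descend 00 ; hops seen [H0,H2,H2] ; pick H2
  + 46.64.0.0/12 (H2) depth=12
  + 0.0.0.0/0 (H2) depth=0
  + 0.0.0.0/0 (H0) depth=0
  + 92.159.224.0/20 (H1) depth=20
  + 92.0.0.0/7 (H0) depth=7
  + 92.159.0.0/16 (H0) depth=16
  Q 92.144.37.252: descend 010111001001 ; hops seen [H0,H2,H0,H1] ; pick H1
  + 46.64.0.0/12 (H1) depth=12
  del 46.67.32.0/20 (clear depth 20)

== LOOKUPS ==
["H0","H2","H1","H2","H2","H2","H2","H2","H2","H1"]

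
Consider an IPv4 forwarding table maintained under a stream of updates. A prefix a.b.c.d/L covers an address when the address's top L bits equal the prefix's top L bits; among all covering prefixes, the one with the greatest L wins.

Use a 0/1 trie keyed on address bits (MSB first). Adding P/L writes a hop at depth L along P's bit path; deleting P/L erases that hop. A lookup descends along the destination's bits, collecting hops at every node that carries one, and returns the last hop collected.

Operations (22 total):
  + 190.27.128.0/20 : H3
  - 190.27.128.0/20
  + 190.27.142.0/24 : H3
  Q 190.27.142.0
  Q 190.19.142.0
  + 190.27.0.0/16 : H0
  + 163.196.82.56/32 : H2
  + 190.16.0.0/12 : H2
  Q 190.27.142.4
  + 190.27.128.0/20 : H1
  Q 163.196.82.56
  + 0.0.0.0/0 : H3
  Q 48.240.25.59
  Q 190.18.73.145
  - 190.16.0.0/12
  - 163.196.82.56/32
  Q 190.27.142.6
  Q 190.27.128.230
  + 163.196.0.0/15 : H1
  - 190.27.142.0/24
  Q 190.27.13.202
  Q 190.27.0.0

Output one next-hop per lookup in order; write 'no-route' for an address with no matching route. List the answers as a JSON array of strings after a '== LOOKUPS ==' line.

Process each operation:
  + 190.27.128.0/20 (H3) depth=20
  - 190.27.128.0/20 clear@20
  + 190.27.142.0/24 (H3) depth=24
  lookup 190.27.142.0: bits 101111100001101110001110 walk d0:-→d1:-→d2:-→d3:-→d4:-→d5:-→d6:-→d7:-→d8:-→d9:-→d10:-→d11:-→d12:-→d13:-→d14:-→d15:-→d16:-→d17:-→d18:-→d19:-→d20:-→d21:-→d22:-→d23:-→d24:H3 -> H3
  lookup 190.19.142.0: bits 101111100001 walk d0:-→d1:-→d2:-→d3:-→d4:-→d5:-→d6:-→d7:-→d8:-→d9:-→d10:-→d11:-→d12:- -> no-route
  + 190.27.0.0/16 (H0) depth=16
  + 163.196.82.56/32 (H2) depth=32
  + 190.16.0.0/12 (H2) depth=12
  lookup 190.27.142.4: bits 101111100001101110001110 walk d0:-→d1:-→d2:-→d3:-→d4:-→d5:-→d6:-→d7:-→d8:-→d9:-→d10:-→d11:-→d12:H2→d13:-→d14:-→d15:-→d16:H0→d17:-→d18:-→d19:-→d20:-→d21:-→d22:-→d23:-→d24:H3 -> H3
  + 190.27.128.0/20 (H1) depth=20
  lookup 163.196.82.56: bits 10100011110001000101001000111000 walk d0:-→d1:-→d2:-→d3:-→d4:-→d5:-→d6:-→d7:-→d8:-→d9:-→d10:-→d11:-→d12:-→d13:-→d14:-→d15:-→d16:-→d17:-→d18:-→d19:-→d20:-→d21:-→d22:-→d23:-→d24:-→d25:-→d26:-→d27:-→d28:-→d29:-→d30:-→d31:-→d32:H2 -> H2
  + 0.0.0.0/0 (H3) depth=0
  lookup 48.240.25.59: bits ε walk d0:H3 -> H3
  lookup 190.18.73.145: bits 101111100001 walk d0:H3→d1:-→d2:-→d3:-→d4:-→d5:-→d6:-→d7:-→d8:-→d9:-→d10:-→d11:-→d12:H2 -> H2
  - 190.16.0.0/12 clear@12
  - 163.196.82.56/32 clear@32
  lookup 190.27.142.6: bits 101111100001101110001110 walk d0:H3→d1:-→d2:-→d3:-→d4:-→d5:-→d6:-→d7:-→d8:-→d9:-→d10:-→d11:-→d12:-→d13:-→d14:-→d15:-→d16:H0→d17:-→d18:-→d19:-→d20:H1→d21:-→d22:-→d23:-→d24:H3 -> H3
  lookup 190.27.128.230: bits 10111110000110111000 walk d0:H3→d1:-→d2:-→d3:-→d4:-→d5:-→d6:-→d7:-→d8:-→d9:-→d10:-→d11:-→d12:-→d13:-→d14:-→d15:-→d16:H0→d17:-→d18:-→d19:-→d20:H1 -> H1
  + 163.196.0.0/15 (H1) depth=15
  - 190.27.142.0/24 clear@24
  lookup 190.27.13.202: bits 1011111000011011 walk d0:H3→d1:-→d2:-→d3:-→d4:-→d5:-→d6:-→d7:-→d8:-→d9:-→d10:-→d11:-→d12:-→d13:-→d14:-→d15:-→d16:H0 -> H0
  lookup 190.27.0.0: bits 1011111000011011 walk d0:H3→d1:-→d2:-→d3:-→d4:-→d5:-→d6:-→d7:-→d8:-→d9:-→d10:-→d11:-→d12:-→d13:-→d14:-→d15:-→d16:H0 -> H0

== LOOKUPS ==
["H3","no-route","H3","H2","H3","H2","H3","H1","H0","H0"]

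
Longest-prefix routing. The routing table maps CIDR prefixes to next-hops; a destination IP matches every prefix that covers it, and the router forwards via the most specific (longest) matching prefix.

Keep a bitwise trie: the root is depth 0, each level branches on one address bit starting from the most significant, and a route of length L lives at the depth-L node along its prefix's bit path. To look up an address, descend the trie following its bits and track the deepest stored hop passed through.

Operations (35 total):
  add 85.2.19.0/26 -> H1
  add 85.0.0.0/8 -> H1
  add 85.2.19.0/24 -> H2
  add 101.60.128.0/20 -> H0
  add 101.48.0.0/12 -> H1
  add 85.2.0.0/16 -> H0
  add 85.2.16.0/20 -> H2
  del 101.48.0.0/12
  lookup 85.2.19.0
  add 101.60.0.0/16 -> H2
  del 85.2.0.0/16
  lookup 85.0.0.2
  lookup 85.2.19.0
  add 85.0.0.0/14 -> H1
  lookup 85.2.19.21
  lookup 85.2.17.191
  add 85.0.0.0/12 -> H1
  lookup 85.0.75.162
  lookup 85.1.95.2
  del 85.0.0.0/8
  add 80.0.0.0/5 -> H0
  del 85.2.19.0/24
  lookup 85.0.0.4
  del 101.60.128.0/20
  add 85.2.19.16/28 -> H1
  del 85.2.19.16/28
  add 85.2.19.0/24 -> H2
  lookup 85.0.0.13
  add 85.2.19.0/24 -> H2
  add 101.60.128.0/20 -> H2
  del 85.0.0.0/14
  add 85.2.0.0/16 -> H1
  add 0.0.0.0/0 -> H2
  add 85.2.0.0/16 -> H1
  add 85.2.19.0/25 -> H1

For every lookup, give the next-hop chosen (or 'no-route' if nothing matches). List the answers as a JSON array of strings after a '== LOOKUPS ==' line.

Process each operation:
  add 85.2.19.0/26 -> H1 at depth 26
  add 85.0.0.0/8 -> H1 at depth 8
  add 85.2.19.0/24 -> H2 at depth 24
  add 101.60.128.0/20 -> H0 at depth 20
  add 101.48.0.0/12 -> H1 at depth 12
  add 85.2.0.0/16 -> H0 at depth 16
  add 85.2.16.0/20 -> H2 at depth 20
  - 101.48.0.0/12 clear@12
  Q 85.2.19.0: descend 01010101000000100001001100 ; hops seen [H1,H0,H2,H2,H1] ; pick H1
  add 101.60.0.0/16 -> H2 at depth 16
  - 85.2.0.0/16 clear@16
  Q 85.0.0.2: descend 01010101000000 ; hops seen [H1] ; pick H1
  Q 85.2.19.0: descend 01010101000000100001001100 ; hops seen [H1,H2,H2,H1] ; pick H1
  add 85.0.0.0/14 -> H1 at depth 14
  Q 85.2.19.21: descend 01010101000000100001001100 ; hops seen [H1,H1,H2,H2,H1] ; pick H1
  Q 85.2.17.191: descend 0101010100000010000100 ; hops seen [H1,H1,H2] ; pick H2
  add 85.0.0.0/12 -> H1 at depth 12
  Q 85.0.75.162: descend 01010101000000 ; hops seen [H1,H1,H1] ; pick H1
  Q 85.1.95.2: descend 01010101000000 ; hops seen [H1,H1,H1] ; pick H1
  - 85.0.0.0/8 clear@8
  add 80.0.0.0/5 -> H0 at depth 5
  - 85.2.19.0/24 clear@24
  Q 85.0.0.4: descend 01010101000000 ; hops seen [H0,H1,H1] ; pick H1
  - 101.60.128.0/20 clear@20
  add 85.2.19.16/28 -> H1 at depth 28
  - 85.2.19.16/28 clear@28
  add 85.2.19.0/24 -> H2 at depth 24
  Q 85.0.0.13: descend 01010101000000 ; hops seen [H0,H1,H1] ; pick H1
  add 85.2.19.0/24 -> H2 at depth 24
  add 101.60.128.0/20 -> H2 at depth 20
  - 85.0.0.0/14 clear@14
  add 85.2.0.0/16 -> H1 at depth 16
  add 0.0.0.0/0 -> H2 at depth 0
  add 85.2.0.0/16 -> H1 at depth 16
  add 85.2.19.0/25 -> H1 at depth 25

== LOOKUPS ==
["H1","H1","H1","H1","H2","H1","H1","H1","H1"]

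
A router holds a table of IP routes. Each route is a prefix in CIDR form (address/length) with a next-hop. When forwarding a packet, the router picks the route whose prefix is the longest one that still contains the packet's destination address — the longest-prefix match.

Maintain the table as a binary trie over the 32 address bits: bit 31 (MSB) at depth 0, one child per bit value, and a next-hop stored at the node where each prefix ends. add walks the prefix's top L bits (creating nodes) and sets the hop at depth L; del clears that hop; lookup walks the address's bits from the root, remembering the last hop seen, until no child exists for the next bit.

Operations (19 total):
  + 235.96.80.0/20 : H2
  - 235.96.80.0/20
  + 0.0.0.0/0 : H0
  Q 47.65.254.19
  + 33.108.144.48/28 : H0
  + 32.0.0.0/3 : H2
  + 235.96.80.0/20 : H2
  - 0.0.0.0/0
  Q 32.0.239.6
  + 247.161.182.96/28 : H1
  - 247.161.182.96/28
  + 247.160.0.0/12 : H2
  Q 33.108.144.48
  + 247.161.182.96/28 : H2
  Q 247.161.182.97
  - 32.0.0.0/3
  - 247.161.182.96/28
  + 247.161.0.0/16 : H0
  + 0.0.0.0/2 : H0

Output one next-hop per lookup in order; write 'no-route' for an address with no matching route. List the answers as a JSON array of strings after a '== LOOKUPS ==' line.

Trace:
  add 235.96.80.0/20 -> H2 at depth 20
  - 235.96.80.0/20 clear@20
  add 0.0.0.0/0 -> H0 at depth 0
  ? 47.65.254.19  path d0:H0  best=H0
  add 33.108.144.48/28 -> H0 at depth 28
  add 32.0.0.0/3 -> H2 at depth 3
  add 235.96.80.0/20 -> H2 at depth 20
  - 0.0.0.0/0 clear@0
  ? 32.0.239.6  path d0:-→d1:-→d2:-→d3:H2→d4:-→d5:-→d6:-→d7:-  best=H2
  add 247.161.182.96/28 -> H1 at depth 28
  - 247.161.182.96/28 clear@28
  add 247.160.0.0/12 -> H2 at depth 12
  ? 33.108.144.48  path d0:-→d1:-→d2:-→d3:H2→d4:-→d5:-→d6:-→d7:-→d8:-→d9:-→d10:-→d11:-→d12:-→d13:-→d14:-→d15:-→d16:-→d17:-→d18:-→d19:-→d20:-→d21:-→d22:-→d23:-→d24:-→d25:-→d26:-→d27:-→d28:H0  best=H0
  add 247.161.182.96/28 -> H2 at depth 28
  ? 247.161.182.97  path d0:-→d1:-→d2:-→d3:-→d4:-→d5:-→d6:-→d7:-→d8:-→d9:-→d10:-→d11:-→d12:H2→d13:-→d14:-→d15:-→d16:-→d17:-→d18:-→d19:-→d20:-→d21:-→d22:-→d23:-→d24:-→d25:-→d26:-→d27:-→d28:H2  best=H2
  - 32.0.0.0/3 clear@3
  - 247.161.182.96/28 clear@28
  add 247.161.0.0/16 -> H0 at depth 16
  add 0.0.0.0/2 -> H0 at depth 2

== LOOKUPS ==
["H0","H2","H0","H2"]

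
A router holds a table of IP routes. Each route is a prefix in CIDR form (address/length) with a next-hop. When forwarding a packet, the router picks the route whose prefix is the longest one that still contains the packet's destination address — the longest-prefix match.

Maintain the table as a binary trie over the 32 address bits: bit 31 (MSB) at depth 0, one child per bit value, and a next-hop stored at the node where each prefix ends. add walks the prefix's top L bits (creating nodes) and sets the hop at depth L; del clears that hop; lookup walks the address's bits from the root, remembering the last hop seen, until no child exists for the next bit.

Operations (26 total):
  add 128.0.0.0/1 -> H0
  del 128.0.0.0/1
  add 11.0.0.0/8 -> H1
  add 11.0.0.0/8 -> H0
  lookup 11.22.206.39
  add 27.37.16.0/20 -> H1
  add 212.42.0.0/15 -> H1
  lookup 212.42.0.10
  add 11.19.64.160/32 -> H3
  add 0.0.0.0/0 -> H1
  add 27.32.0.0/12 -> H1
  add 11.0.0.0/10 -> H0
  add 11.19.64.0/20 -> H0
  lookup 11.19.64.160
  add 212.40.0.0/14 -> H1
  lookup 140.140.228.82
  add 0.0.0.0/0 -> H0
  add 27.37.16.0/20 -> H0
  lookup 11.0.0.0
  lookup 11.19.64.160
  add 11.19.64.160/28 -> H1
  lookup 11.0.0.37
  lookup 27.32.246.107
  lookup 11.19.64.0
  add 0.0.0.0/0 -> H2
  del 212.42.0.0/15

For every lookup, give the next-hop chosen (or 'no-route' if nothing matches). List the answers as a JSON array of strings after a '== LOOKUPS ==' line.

Apply in order:
  + 128.0.0.0/1 (H0) depth=1
  del 128.0.0.0/1 (clear depth 1)
  + 11.0.0.0/8 (H1) depth=8
  + 11.0.0.0/8 (H0) depth=8
  Q 11.22.206.39: descend 00001011 ; hops seen [H0] ; pick H0
  + 27.37.16.0/20 (H1) depth=20
  + 212.42.0.0/15 (H1) depth=15
  Q 212.42.0.10: descend 110101000010101 ; hops seen [H1] ; pick H1
  + 11.19.64.160/32 (H3) depth=32
  + 0.0.0.0/0 (H1) depth=0
  + 27.32.0.0/12 (H1) depth=12
  + 11.0.0.0/10 (H0) depth=10
  + 11.19.64.0/20 (H0) depth=20
  Q 11.19.64.160: descend 00001011000100110100000010100000 ; hops seen [H1,H0,H0,H0,H3] ; pick H3
  + 212.40.0.0/14 (H1) depth=14
  Q 140.140.228.82: descend 1 ; hops seen [H1] ; pick H1
  + 0.0.0.0/0 (H0) depth=0
  + 27.37.16.0/20 (H0) depth=20
  Q 11.0.0.0: descend 00001011000 ; hops seen [H0,H0,H0] ; pick H0
  Q 11.19.64.160: descend 00001011000100110100000010100000 ; hops seen [H0,H0,H0,H0,H3] ; pick H3
  + 11.19.64.160/28 (H1) depth=28
  Q 11.0.0.37: descend 00001011000 ; hops seen [H0,H0,H0] ; pick H0
  Q 27.32.246.107: descend 0001101100100 ; hops seen [H0,H1] ; pick H1
  Q 11.19.64.0: descend 000010110001001101000000 ; hops seen [H0,H0,H0,H0] ; pick H0
  + 0.0.0.0/0 (H2) depth=0
  del 212.42.0.0/15 (clear depth 15)

== LOOKUPS ==
["H0","H1","H3","H1","H0","H3","H0","H1","H0"]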